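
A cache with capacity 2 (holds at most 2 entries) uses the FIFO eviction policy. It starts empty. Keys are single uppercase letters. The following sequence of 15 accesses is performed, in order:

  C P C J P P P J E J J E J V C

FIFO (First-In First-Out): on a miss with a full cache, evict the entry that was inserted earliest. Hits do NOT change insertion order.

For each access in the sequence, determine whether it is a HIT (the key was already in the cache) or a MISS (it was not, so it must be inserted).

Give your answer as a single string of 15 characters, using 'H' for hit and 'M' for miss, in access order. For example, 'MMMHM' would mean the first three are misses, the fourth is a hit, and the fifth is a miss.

FIFO simulation (capacity=2):
  1. access C: MISS. Cache (old->new): [C]
  2. access P: MISS. Cache (old->new): [C P]
  3. access C: HIT. Cache (old->new): [C P]
  4. access J: MISS, evict C. Cache (old->new): [P J]
  5. access P: HIT. Cache (old->new): [P J]
  6. access P: HIT. Cache (old->new): [P J]
  7. access P: HIT. Cache (old->new): [P J]
  8. access J: HIT. Cache (old->new): [P J]
  9. access E: MISS, evict P. Cache (old->new): [J E]
  10. access J: HIT. Cache (old->new): [J E]
  11. access J: HIT. Cache (old->new): [J E]
  12. access E: HIT. Cache (old->new): [J E]
  13. access J: HIT. Cache (old->new): [J E]
  14. access V: MISS, evict J. Cache (old->new): [E V]
  15. access C: MISS, evict E. Cache (old->new): [V C]
Total: 9 hits, 6 misses, 4 evictions

Answer: MMHMHHHHMHHHHMM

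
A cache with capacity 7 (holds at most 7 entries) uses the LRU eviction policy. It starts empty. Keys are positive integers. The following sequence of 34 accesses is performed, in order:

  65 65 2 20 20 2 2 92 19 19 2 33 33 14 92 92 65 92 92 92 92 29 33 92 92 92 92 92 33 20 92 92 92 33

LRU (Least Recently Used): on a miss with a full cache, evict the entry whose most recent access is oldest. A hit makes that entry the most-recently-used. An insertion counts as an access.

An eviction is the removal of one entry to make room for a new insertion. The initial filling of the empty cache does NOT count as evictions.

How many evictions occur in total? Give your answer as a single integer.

Answer: 2

Derivation:
LRU simulation (capacity=7):
  1. access 65: MISS. Cache (LRU->MRU): [65]
  2. access 65: HIT. Cache (LRU->MRU): [65]
  3. access 2: MISS. Cache (LRU->MRU): [65 2]
  4. access 20: MISS. Cache (LRU->MRU): [65 2 20]
  5. access 20: HIT. Cache (LRU->MRU): [65 2 20]
  6. access 2: HIT. Cache (LRU->MRU): [65 20 2]
  7. access 2: HIT. Cache (LRU->MRU): [65 20 2]
  8. access 92: MISS. Cache (LRU->MRU): [65 20 2 92]
  9. access 19: MISS. Cache (LRU->MRU): [65 20 2 92 19]
  10. access 19: HIT. Cache (LRU->MRU): [65 20 2 92 19]
  11. access 2: HIT. Cache (LRU->MRU): [65 20 92 19 2]
  12. access 33: MISS. Cache (LRU->MRU): [65 20 92 19 2 33]
  13. access 33: HIT. Cache (LRU->MRU): [65 20 92 19 2 33]
  14. access 14: MISS. Cache (LRU->MRU): [65 20 92 19 2 33 14]
  15. access 92: HIT. Cache (LRU->MRU): [65 20 19 2 33 14 92]
  16. access 92: HIT. Cache (LRU->MRU): [65 20 19 2 33 14 92]
  17. access 65: HIT. Cache (LRU->MRU): [20 19 2 33 14 92 65]
  18. access 92: HIT. Cache (LRU->MRU): [20 19 2 33 14 65 92]
  19. access 92: HIT. Cache (LRU->MRU): [20 19 2 33 14 65 92]
  20. access 92: HIT. Cache (LRU->MRU): [20 19 2 33 14 65 92]
  21. access 92: HIT. Cache (LRU->MRU): [20 19 2 33 14 65 92]
  22. access 29: MISS, evict 20. Cache (LRU->MRU): [19 2 33 14 65 92 29]
  23. access 33: HIT. Cache (LRU->MRU): [19 2 14 65 92 29 33]
  24. access 92: HIT. Cache (LRU->MRU): [19 2 14 65 29 33 92]
  25. access 92: HIT. Cache (LRU->MRU): [19 2 14 65 29 33 92]
  26. access 92: HIT. Cache (LRU->MRU): [19 2 14 65 29 33 92]
  27. access 92: HIT. Cache (LRU->MRU): [19 2 14 65 29 33 92]
  28. access 92: HIT. Cache (LRU->MRU): [19 2 14 65 29 33 92]
  29. access 33: HIT. Cache (LRU->MRU): [19 2 14 65 29 92 33]
  30. access 20: MISS, evict 19. Cache (LRU->MRU): [2 14 65 29 92 33 20]
  31. access 92: HIT. Cache (LRU->MRU): [2 14 65 29 33 20 92]
  32. access 92: HIT. Cache (LRU->MRU): [2 14 65 29 33 20 92]
  33. access 92: HIT. Cache (LRU->MRU): [2 14 65 29 33 20 92]
  34. access 33: HIT. Cache (LRU->MRU): [2 14 65 29 20 92 33]
Total: 25 hits, 9 misses, 2 evictions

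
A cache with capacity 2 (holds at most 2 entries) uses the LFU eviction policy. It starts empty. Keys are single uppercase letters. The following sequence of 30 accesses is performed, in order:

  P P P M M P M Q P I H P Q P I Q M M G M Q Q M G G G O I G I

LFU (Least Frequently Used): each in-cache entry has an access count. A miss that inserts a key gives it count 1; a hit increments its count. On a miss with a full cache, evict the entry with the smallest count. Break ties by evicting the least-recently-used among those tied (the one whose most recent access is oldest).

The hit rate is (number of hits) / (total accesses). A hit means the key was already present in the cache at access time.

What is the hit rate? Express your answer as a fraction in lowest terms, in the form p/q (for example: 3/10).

Answer: 2/5

Derivation:
LFU simulation (capacity=2):
  1. access P: MISS. Cache: [P(c=1)]
  2. access P: HIT, count now 2. Cache: [P(c=2)]
  3. access P: HIT, count now 3. Cache: [P(c=3)]
  4. access M: MISS. Cache: [M(c=1) P(c=3)]
  5. access M: HIT, count now 2. Cache: [M(c=2) P(c=3)]
  6. access P: HIT, count now 4. Cache: [M(c=2) P(c=4)]
  7. access M: HIT, count now 3. Cache: [M(c=3) P(c=4)]
  8. access Q: MISS, evict M(c=3). Cache: [Q(c=1) P(c=4)]
  9. access P: HIT, count now 5. Cache: [Q(c=1) P(c=5)]
  10. access I: MISS, evict Q(c=1). Cache: [I(c=1) P(c=5)]
  11. access H: MISS, evict I(c=1). Cache: [H(c=1) P(c=5)]
  12. access P: HIT, count now 6. Cache: [H(c=1) P(c=6)]
  13. access Q: MISS, evict H(c=1). Cache: [Q(c=1) P(c=6)]
  14. access P: HIT, count now 7. Cache: [Q(c=1) P(c=7)]
  15. access I: MISS, evict Q(c=1). Cache: [I(c=1) P(c=7)]
  16. access Q: MISS, evict I(c=1). Cache: [Q(c=1) P(c=7)]
  17. access M: MISS, evict Q(c=1). Cache: [M(c=1) P(c=7)]
  18. access M: HIT, count now 2. Cache: [M(c=2) P(c=7)]
  19. access G: MISS, evict M(c=2). Cache: [G(c=1) P(c=7)]
  20. access M: MISS, evict G(c=1). Cache: [M(c=1) P(c=7)]
  21. access Q: MISS, evict M(c=1). Cache: [Q(c=1) P(c=7)]
  22. access Q: HIT, count now 2. Cache: [Q(c=2) P(c=7)]
  23. access M: MISS, evict Q(c=2). Cache: [M(c=1) P(c=7)]
  24. access G: MISS, evict M(c=1). Cache: [G(c=1) P(c=7)]
  25. access G: HIT, count now 2. Cache: [G(c=2) P(c=7)]
  26. access G: HIT, count now 3. Cache: [G(c=3) P(c=7)]
  27. access O: MISS, evict G(c=3). Cache: [O(c=1) P(c=7)]
  28. access I: MISS, evict O(c=1). Cache: [I(c=1) P(c=7)]
  29. access G: MISS, evict I(c=1). Cache: [G(c=1) P(c=7)]
  30. access I: MISS, evict G(c=1). Cache: [I(c=1) P(c=7)]
Total: 12 hits, 18 misses, 16 evictions

Hit rate = 12/30 = 2/5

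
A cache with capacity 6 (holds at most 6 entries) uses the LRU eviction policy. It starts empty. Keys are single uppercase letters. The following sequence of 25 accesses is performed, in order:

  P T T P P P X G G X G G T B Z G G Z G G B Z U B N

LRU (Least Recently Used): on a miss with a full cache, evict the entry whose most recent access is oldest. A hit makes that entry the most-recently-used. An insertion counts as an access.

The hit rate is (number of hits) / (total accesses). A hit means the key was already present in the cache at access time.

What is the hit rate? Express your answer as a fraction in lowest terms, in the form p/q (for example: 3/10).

LRU simulation (capacity=6):
  1. access P: MISS. Cache (LRU->MRU): [P]
  2. access T: MISS. Cache (LRU->MRU): [P T]
  3. access T: HIT. Cache (LRU->MRU): [P T]
  4. access P: HIT. Cache (LRU->MRU): [T P]
  5. access P: HIT. Cache (LRU->MRU): [T P]
  6. access P: HIT. Cache (LRU->MRU): [T P]
  7. access X: MISS. Cache (LRU->MRU): [T P X]
  8. access G: MISS. Cache (LRU->MRU): [T P X G]
  9. access G: HIT. Cache (LRU->MRU): [T P X G]
  10. access X: HIT. Cache (LRU->MRU): [T P G X]
  11. access G: HIT. Cache (LRU->MRU): [T P X G]
  12. access G: HIT. Cache (LRU->MRU): [T P X G]
  13. access T: HIT. Cache (LRU->MRU): [P X G T]
  14. access B: MISS. Cache (LRU->MRU): [P X G T B]
  15. access Z: MISS. Cache (LRU->MRU): [P X G T B Z]
  16. access G: HIT. Cache (LRU->MRU): [P X T B Z G]
  17. access G: HIT. Cache (LRU->MRU): [P X T B Z G]
  18. access Z: HIT. Cache (LRU->MRU): [P X T B G Z]
  19. access G: HIT. Cache (LRU->MRU): [P X T B Z G]
  20. access G: HIT. Cache (LRU->MRU): [P X T B Z G]
  21. access B: HIT. Cache (LRU->MRU): [P X T Z G B]
  22. access Z: HIT. Cache (LRU->MRU): [P X T G B Z]
  23. access U: MISS, evict P. Cache (LRU->MRU): [X T G B Z U]
  24. access B: HIT. Cache (LRU->MRU): [X T G Z U B]
  25. access N: MISS, evict X. Cache (LRU->MRU): [T G Z U B N]
Total: 17 hits, 8 misses, 2 evictions

Hit rate = 17/25

Answer: 17/25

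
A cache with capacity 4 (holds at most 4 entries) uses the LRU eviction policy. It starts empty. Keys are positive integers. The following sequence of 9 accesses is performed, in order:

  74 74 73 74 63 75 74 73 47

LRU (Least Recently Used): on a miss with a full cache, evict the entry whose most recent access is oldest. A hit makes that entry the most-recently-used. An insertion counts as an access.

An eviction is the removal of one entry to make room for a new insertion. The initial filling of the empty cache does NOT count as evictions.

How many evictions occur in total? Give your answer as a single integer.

LRU simulation (capacity=4):
  1. access 74: MISS. Cache (LRU->MRU): [74]
  2. access 74: HIT. Cache (LRU->MRU): [74]
  3. access 73: MISS. Cache (LRU->MRU): [74 73]
  4. access 74: HIT. Cache (LRU->MRU): [73 74]
  5. access 63: MISS. Cache (LRU->MRU): [73 74 63]
  6. access 75: MISS. Cache (LRU->MRU): [73 74 63 75]
  7. access 74: HIT. Cache (LRU->MRU): [73 63 75 74]
  8. access 73: HIT. Cache (LRU->MRU): [63 75 74 73]
  9. access 47: MISS, evict 63. Cache (LRU->MRU): [75 74 73 47]
Total: 4 hits, 5 misses, 1 evictions

Answer: 1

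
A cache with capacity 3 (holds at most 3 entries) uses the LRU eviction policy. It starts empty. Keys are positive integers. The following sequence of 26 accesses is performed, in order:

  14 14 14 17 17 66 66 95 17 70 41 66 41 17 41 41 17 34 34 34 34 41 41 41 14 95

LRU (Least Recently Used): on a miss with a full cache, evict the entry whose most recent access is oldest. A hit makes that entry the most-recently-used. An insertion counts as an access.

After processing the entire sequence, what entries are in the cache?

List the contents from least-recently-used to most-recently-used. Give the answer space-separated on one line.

Answer: 41 14 95

Derivation:
LRU simulation (capacity=3):
  1. access 14: MISS. Cache (LRU->MRU): [14]
  2. access 14: HIT. Cache (LRU->MRU): [14]
  3. access 14: HIT. Cache (LRU->MRU): [14]
  4. access 17: MISS. Cache (LRU->MRU): [14 17]
  5. access 17: HIT. Cache (LRU->MRU): [14 17]
  6. access 66: MISS. Cache (LRU->MRU): [14 17 66]
  7. access 66: HIT. Cache (LRU->MRU): [14 17 66]
  8. access 95: MISS, evict 14. Cache (LRU->MRU): [17 66 95]
  9. access 17: HIT. Cache (LRU->MRU): [66 95 17]
  10. access 70: MISS, evict 66. Cache (LRU->MRU): [95 17 70]
  11. access 41: MISS, evict 95. Cache (LRU->MRU): [17 70 41]
  12. access 66: MISS, evict 17. Cache (LRU->MRU): [70 41 66]
  13. access 41: HIT. Cache (LRU->MRU): [70 66 41]
  14. access 17: MISS, evict 70. Cache (LRU->MRU): [66 41 17]
  15. access 41: HIT. Cache (LRU->MRU): [66 17 41]
  16. access 41: HIT. Cache (LRU->MRU): [66 17 41]
  17. access 17: HIT. Cache (LRU->MRU): [66 41 17]
  18. access 34: MISS, evict 66. Cache (LRU->MRU): [41 17 34]
  19. access 34: HIT. Cache (LRU->MRU): [41 17 34]
  20. access 34: HIT. Cache (LRU->MRU): [41 17 34]
  21. access 34: HIT. Cache (LRU->MRU): [41 17 34]
  22. access 41: HIT. Cache (LRU->MRU): [17 34 41]
  23. access 41: HIT. Cache (LRU->MRU): [17 34 41]
  24. access 41: HIT. Cache (LRU->MRU): [17 34 41]
  25. access 14: MISS, evict 17. Cache (LRU->MRU): [34 41 14]
  26. access 95: MISS, evict 34. Cache (LRU->MRU): [41 14 95]
Total: 15 hits, 11 misses, 8 evictions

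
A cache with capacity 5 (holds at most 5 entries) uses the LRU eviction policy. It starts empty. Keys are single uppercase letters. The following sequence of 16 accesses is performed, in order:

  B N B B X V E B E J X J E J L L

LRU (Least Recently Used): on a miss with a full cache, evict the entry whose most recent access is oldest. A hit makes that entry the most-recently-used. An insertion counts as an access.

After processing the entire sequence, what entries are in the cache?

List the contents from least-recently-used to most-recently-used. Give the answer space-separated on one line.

LRU simulation (capacity=5):
  1. access B: MISS. Cache (LRU->MRU): [B]
  2. access N: MISS. Cache (LRU->MRU): [B N]
  3. access B: HIT. Cache (LRU->MRU): [N B]
  4. access B: HIT. Cache (LRU->MRU): [N B]
  5. access X: MISS. Cache (LRU->MRU): [N B X]
  6. access V: MISS. Cache (LRU->MRU): [N B X V]
  7. access E: MISS. Cache (LRU->MRU): [N B X V E]
  8. access B: HIT. Cache (LRU->MRU): [N X V E B]
  9. access E: HIT. Cache (LRU->MRU): [N X V B E]
  10. access J: MISS, evict N. Cache (LRU->MRU): [X V B E J]
  11. access X: HIT. Cache (LRU->MRU): [V B E J X]
  12. access J: HIT. Cache (LRU->MRU): [V B E X J]
  13. access E: HIT. Cache (LRU->MRU): [V B X J E]
  14. access J: HIT. Cache (LRU->MRU): [V B X E J]
  15. access L: MISS, evict V. Cache (LRU->MRU): [B X E J L]
  16. access L: HIT. Cache (LRU->MRU): [B X E J L]
Total: 9 hits, 7 misses, 2 evictions

Answer: B X E J L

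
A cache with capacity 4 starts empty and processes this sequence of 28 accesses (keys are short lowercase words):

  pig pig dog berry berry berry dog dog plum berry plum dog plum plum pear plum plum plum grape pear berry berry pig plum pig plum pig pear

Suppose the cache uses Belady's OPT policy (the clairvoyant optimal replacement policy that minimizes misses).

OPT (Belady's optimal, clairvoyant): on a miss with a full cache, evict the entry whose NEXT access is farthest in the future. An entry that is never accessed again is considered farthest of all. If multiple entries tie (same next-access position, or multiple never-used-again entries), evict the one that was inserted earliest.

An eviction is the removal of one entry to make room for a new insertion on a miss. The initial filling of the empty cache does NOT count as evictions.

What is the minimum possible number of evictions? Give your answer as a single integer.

OPT (Belady) simulation (capacity=4):
  1. access pig: MISS. Cache: [pig]
  2. access pig: HIT. Next use of pig: step 23. Cache: [pig]
  3. access dog: MISS. Cache: [pig dog]
  4. access berry: MISS. Cache: [pig dog berry]
  5. access berry: HIT. Next use of berry: step 6. Cache: [pig dog berry]
  6. access berry: HIT. Next use of berry: step 10. Cache: [pig dog berry]
  7. access dog: HIT. Next use of dog: step 8. Cache: [pig dog berry]
  8. access dog: HIT. Next use of dog: step 12. Cache: [pig dog berry]
  9. access plum: MISS. Cache: [pig dog berry plum]
  10. access berry: HIT. Next use of berry: step 21. Cache: [pig dog berry plum]
  11. access plum: HIT. Next use of plum: step 13. Cache: [pig dog berry plum]
  12. access dog: HIT. Next use of dog: never. Cache: [pig dog berry plum]
  13. access plum: HIT. Next use of plum: step 14. Cache: [pig dog berry plum]
  14. access plum: HIT. Next use of plum: step 16. Cache: [pig dog berry plum]
  15. access pear: MISS, evict dog (next use: never). Cache: [pig berry plum pear]
  16. access plum: HIT. Next use of plum: step 17. Cache: [pig berry plum pear]
  17. access plum: HIT. Next use of plum: step 18. Cache: [pig berry plum pear]
  18. access plum: HIT. Next use of plum: step 24. Cache: [pig berry plum pear]
  19. access grape: MISS, evict plum (next use: step 24). Cache: [pig berry pear grape]
  20. access pear: HIT. Next use of pear: step 28. Cache: [pig berry pear grape]
  21. access berry: HIT. Next use of berry: step 22. Cache: [pig berry pear grape]
  22. access berry: HIT. Next use of berry: never. Cache: [pig berry pear grape]
  23. access pig: HIT. Next use of pig: step 25. Cache: [pig berry pear grape]
  24. access plum: MISS, evict berry (next use: never). Cache: [pig pear grape plum]
  25. access pig: HIT. Next use of pig: step 27. Cache: [pig pear grape plum]
  26. access plum: HIT. Next use of plum: never. Cache: [pig pear grape plum]
  27. access pig: HIT. Next use of pig: never. Cache: [pig pear grape plum]
  28. access pear: HIT. Next use of pear: never. Cache: [pig pear grape plum]
Total: 21 hits, 7 misses, 3 evictions

Answer: 3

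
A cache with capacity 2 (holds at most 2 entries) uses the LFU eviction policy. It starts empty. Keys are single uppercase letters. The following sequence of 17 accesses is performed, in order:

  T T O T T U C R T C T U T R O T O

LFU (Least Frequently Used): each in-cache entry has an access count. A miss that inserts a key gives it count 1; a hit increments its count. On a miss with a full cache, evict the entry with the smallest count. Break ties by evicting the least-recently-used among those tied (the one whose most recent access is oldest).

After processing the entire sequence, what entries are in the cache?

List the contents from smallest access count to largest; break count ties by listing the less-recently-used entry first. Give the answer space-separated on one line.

LFU simulation (capacity=2):
  1. access T: MISS. Cache: [T(c=1)]
  2. access T: HIT, count now 2. Cache: [T(c=2)]
  3. access O: MISS. Cache: [O(c=1) T(c=2)]
  4. access T: HIT, count now 3. Cache: [O(c=1) T(c=3)]
  5. access T: HIT, count now 4. Cache: [O(c=1) T(c=4)]
  6. access U: MISS, evict O(c=1). Cache: [U(c=1) T(c=4)]
  7. access C: MISS, evict U(c=1). Cache: [C(c=1) T(c=4)]
  8. access R: MISS, evict C(c=1). Cache: [R(c=1) T(c=4)]
  9. access T: HIT, count now 5. Cache: [R(c=1) T(c=5)]
  10. access C: MISS, evict R(c=1). Cache: [C(c=1) T(c=5)]
  11. access T: HIT, count now 6. Cache: [C(c=1) T(c=6)]
  12. access U: MISS, evict C(c=1). Cache: [U(c=1) T(c=6)]
  13. access T: HIT, count now 7. Cache: [U(c=1) T(c=7)]
  14. access R: MISS, evict U(c=1). Cache: [R(c=1) T(c=7)]
  15. access O: MISS, evict R(c=1). Cache: [O(c=1) T(c=7)]
  16. access T: HIT, count now 8. Cache: [O(c=1) T(c=8)]
  17. access O: HIT, count now 2. Cache: [O(c=2) T(c=8)]
Total: 8 hits, 9 misses, 7 evictions

Answer: O T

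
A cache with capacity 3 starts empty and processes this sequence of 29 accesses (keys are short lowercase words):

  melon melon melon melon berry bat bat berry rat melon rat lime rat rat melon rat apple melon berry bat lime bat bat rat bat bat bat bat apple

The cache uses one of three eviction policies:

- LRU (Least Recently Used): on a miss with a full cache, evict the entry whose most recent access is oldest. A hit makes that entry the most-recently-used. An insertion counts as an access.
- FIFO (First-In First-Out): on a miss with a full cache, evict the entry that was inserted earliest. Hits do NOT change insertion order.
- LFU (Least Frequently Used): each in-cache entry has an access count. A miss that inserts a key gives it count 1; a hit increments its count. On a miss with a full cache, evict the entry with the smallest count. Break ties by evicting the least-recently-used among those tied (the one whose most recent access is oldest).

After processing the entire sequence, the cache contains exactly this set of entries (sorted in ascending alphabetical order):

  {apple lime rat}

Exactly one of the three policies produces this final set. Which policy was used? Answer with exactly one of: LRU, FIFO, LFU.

Answer: FIFO

Derivation:
Simulating under each policy and comparing final sets:
  LRU: final set = {apple bat rat} -> differs
  FIFO: final set = {apple lime rat} -> MATCHES target
  LFU: final set = {apple bat melon} -> differs
Only FIFO produces the target set.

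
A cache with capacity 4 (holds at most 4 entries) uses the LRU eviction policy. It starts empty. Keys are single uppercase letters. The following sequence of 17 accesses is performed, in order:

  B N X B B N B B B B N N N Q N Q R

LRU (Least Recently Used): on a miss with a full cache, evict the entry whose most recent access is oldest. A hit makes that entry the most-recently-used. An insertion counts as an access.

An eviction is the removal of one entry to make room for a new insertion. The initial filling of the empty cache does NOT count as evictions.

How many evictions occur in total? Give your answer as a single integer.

Answer: 1

Derivation:
LRU simulation (capacity=4):
  1. access B: MISS. Cache (LRU->MRU): [B]
  2. access N: MISS. Cache (LRU->MRU): [B N]
  3. access X: MISS. Cache (LRU->MRU): [B N X]
  4. access B: HIT. Cache (LRU->MRU): [N X B]
  5. access B: HIT. Cache (LRU->MRU): [N X B]
  6. access N: HIT. Cache (LRU->MRU): [X B N]
  7. access B: HIT. Cache (LRU->MRU): [X N B]
  8. access B: HIT. Cache (LRU->MRU): [X N B]
  9. access B: HIT. Cache (LRU->MRU): [X N B]
  10. access B: HIT. Cache (LRU->MRU): [X N B]
  11. access N: HIT. Cache (LRU->MRU): [X B N]
  12. access N: HIT. Cache (LRU->MRU): [X B N]
  13. access N: HIT. Cache (LRU->MRU): [X B N]
  14. access Q: MISS. Cache (LRU->MRU): [X B N Q]
  15. access N: HIT. Cache (LRU->MRU): [X B Q N]
  16. access Q: HIT. Cache (LRU->MRU): [X B N Q]
  17. access R: MISS, evict X. Cache (LRU->MRU): [B N Q R]
Total: 12 hits, 5 misses, 1 evictions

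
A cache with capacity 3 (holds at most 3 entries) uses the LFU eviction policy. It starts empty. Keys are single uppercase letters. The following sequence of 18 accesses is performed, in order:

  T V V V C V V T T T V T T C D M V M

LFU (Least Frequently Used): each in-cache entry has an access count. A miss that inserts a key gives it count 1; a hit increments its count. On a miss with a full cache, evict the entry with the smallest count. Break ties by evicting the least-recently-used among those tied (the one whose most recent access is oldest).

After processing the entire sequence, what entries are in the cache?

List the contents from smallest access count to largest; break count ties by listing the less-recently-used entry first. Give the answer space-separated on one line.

LFU simulation (capacity=3):
  1. access T: MISS. Cache: [T(c=1)]
  2. access V: MISS. Cache: [T(c=1) V(c=1)]
  3. access V: HIT, count now 2. Cache: [T(c=1) V(c=2)]
  4. access V: HIT, count now 3. Cache: [T(c=1) V(c=3)]
  5. access C: MISS. Cache: [T(c=1) C(c=1) V(c=3)]
  6. access V: HIT, count now 4. Cache: [T(c=1) C(c=1) V(c=4)]
  7. access V: HIT, count now 5. Cache: [T(c=1) C(c=1) V(c=5)]
  8. access T: HIT, count now 2. Cache: [C(c=1) T(c=2) V(c=5)]
  9. access T: HIT, count now 3. Cache: [C(c=1) T(c=3) V(c=5)]
  10. access T: HIT, count now 4. Cache: [C(c=1) T(c=4) V(c=5)]
  11. access V: HIT, count now 6. Cache: [C(c=1) T(c=4) V(c=6)]
  12. access T: HIT, count now 5. Cache: [C(c=1) T(c=5) V(c=6)]
  13. access T: HIT, count now 6. Cache: [C(c=1) V(c=6) T(c=6)]
  14. access C: HIT, count now 2. Cache: [C(c=2) V(c=6) T(c=6)]
  15. access D: MISS, evict C(c=2). Cache: [D(c=1) V(c=6) T(c=6)]
  16. access M: MISS, evict D(c=1). Cache: [M(c=1) V(c=6) T(c=6)]
  17. access V: HIT, count now 7. Cache: [M(c=1) T(c=6) V(c=7)]
  18. access M: HIT, count now 2. Cache: [M(c=2) T(c=6) V(c=7)]
Total: 13 hits, 5 misses, 2 evictions

Answer: M T V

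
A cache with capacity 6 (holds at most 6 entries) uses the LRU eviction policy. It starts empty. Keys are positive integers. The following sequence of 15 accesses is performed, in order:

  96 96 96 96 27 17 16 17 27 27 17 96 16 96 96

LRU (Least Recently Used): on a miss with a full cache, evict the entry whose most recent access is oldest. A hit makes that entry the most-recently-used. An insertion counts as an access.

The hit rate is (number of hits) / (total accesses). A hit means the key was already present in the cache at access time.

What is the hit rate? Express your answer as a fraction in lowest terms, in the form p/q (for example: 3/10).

LRU simulation (capacity=6):
  1. access 96: MISS. Cache (LRU->MRU): [96]
  2. access 96: HIT. Cache (LRU->MRU): [96]
  3. access 96: HIT. Cache (LRU->MRU): [96]
  4. access 96: HIT. Cache (LRU->MRU): [96]
  5. access 27: MISS. Cache (LRU->MRU): [96 27]
  6. access 17: MISS. Cache (LRU->MRU): [96 27 17]
  7. access 16: MISS. Cache (LRU->MRU): [96 27 17 16]
  8. access 17: HIT. Cache (LRU->MRU): [96 27 16 17]
  9. access 27: HIT. Cache (LRU->MRU): [96 16 17 27]
  10. access 27: HIT. Cache (LRU->MRU): [96 16 17 27]
  11. access 17: HIT. Cache (LRU->MRU): [96 16 27 17]
  12. access 96: HIT. Cache (LRU->MRU): [16 27 17 96]
  13. access 16: HIT. Cache (LRU->MRU): [27 17 96 16]
  14. access 96: HIT. Cache (LRU->MRU): [27 17 16 96]
  15. access 96: HIT. Cache (LRU->MRU): [27 17 16 96]
Total: 11 hits, 4 misses, 0 evictions

Hit rate = 11/15

Answer: 11/15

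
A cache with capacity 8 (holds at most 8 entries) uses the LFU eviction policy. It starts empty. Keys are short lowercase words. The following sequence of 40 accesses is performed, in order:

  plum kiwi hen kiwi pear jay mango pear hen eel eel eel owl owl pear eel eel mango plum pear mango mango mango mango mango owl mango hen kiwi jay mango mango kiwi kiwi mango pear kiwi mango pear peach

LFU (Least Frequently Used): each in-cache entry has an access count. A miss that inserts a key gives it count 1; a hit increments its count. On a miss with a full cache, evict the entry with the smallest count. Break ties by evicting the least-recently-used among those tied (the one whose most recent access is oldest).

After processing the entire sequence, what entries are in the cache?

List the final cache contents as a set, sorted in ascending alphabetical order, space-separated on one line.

Answer: eel hen jay kiwi mango owl peach pear

Derivation:
LFU simulation (capacity=8):
  1. access plum: MISS. Cache: [plum(c=1)]
  2. access kiwi: MISS. Cache: [plum(c=1) kiwi(c=1)]
  3. access hen: MISS. Cache: [plum(c=1) kiwi(c=1) hen(c=1)]
  4. access kiwi: HIT, count now 2. Cache: [plum(c=1) hen(c=1) kiwi(c=2)]
  5. access pear: MISS. Cache: [plum(c=1) hen(c=1) pear(c=1) kiwi(c=2)]
  6. access jay: MISS. Cache: [plum(c=1) hen(c=1) pear(c=1) jay(c=1) kiwi(c=2)]
  7. access mango: MISS. Cache: [plum(c=1) hen(c=1) pear(c=1) jay(c=1) mango(c=1) kiwi(c=2)]
  8. access pear: HIT, count now 2. Cache: [plum(c=1) hen(c=1) jay(c=1) mango(c=1) kiwi(c=2) pear(c=2)]
  9. access hen: HIT, count now 2. Cache: [plum(c=1) jay(c=1) mango(c=1) kiwi(c=2) pear(c=2) hen(c=2)]
  10. access eel: MISS. Cache: [plum(c=1) jay(c=1) mango(c=1) eel(c=1) kiwi(c=2) pear(c=2) hen(c=2)]
  11. access eel: HIT, count now 2. Cache: [plum(c=1) jay(c=1) mango(c=1) kiwi(c=2) pear(c=2) hen(c=2) eel(c=2)]
  12. access eel: HIT, count now 3. Cache: [plum(c=1) jay(c=1) mango(c=1) kiwi(c=2) pear(c=2) hen(c=2) eel(c=3)]
  13. access owl: MISS. Cache: [plum(c=1) jay(c=1) mango(c=1) owl(c=1) kiwi(c=2) pear(c=2) hen(c=2) eel(c=3)]
  14. access owl: HIT, count now 2. Cache: [plum(c=1) jay(c=1) mango(c=1) kiwi(c=2) pear(c=2) hen(c=2) owl(c=2) eel(c=3)]
  15. access pear: HIT, count now 3. Cache: [plum(c=1) jay(c=1) mango(c=1) kiwi(c=2) hen(c=2) owl(c=2) eel(c=3) pear(c=3)]
  16. access eel: HIT, count now 4. Cache: [plum(c=1) jay(c=1) mango(c=1) kiwi(c=2) hen(c=2) owl(c=2) pear(c=3) eel(c=4)]
  17. access eel: HIT, count now 5. Cache: [plum(c=1) jay(c=1) mango(c=1) kiwi(c=2) hen(c=2) owl(c=2) pear(c=3) eel(c=5)]
  18. access mango: HIT, count now 2. Cache: [plum(c=1) jay(c=1) kiwi(c=2) hen(c=2) owl(c=2) mango(c=2) pear(c=3) eel(c=5)]
  19. access plum: HIT, count now 2. Cache: [jay(c=1) kiwi(c=2) hen(c=2) owl(c=2) mango(c=2) plum(c=2) pear(c=3) eel(c=5)]
  20. access pear: HIT, count now 4. Cache: [jay(c=1) kiwi(c=2) hen(c=2) owl(c=2) mango(c=2) plum(c=2) pear(c=4) eel(c=5)]
  21. access mango: HIT, count now 3. Cache: [jay(c=1) kiwi(c=2) hen(c=2) owl(c=2) plum(c=2) mango(c=3) pear(c=4) eel(c=5)]
  22. access mango: HIT, count now 4. Cache: [jay(c=1) kiwi(c=2) hen(c=2) owl(c=2) plum(c=2) pear(c=4) mango(c=4) eel(c=5)]
  23. access mango: HIT, count now 5. Cache: [jay(c=1) kiwi(c=2) hen(c=2) owl(c=2) plum(c=2) pear(c=4) eel(c=5) mango(c=5)]
  24. access mango: HIT, count now 6. Cache: [jay(c=1) kiwi(c=2) hen(c=2) owl(c=2) plum(c=2) pear(c=4) eel(c=5) mango(c=6)]
  25. access mango: HIT, count now 7. Cache: [jay(c=1) kiwi(c=2) hen(c=2) owl(c=2) plum(c=2) pear(c=4) eel(c=5) mango(c=7)]
  26. access owl: HIT, count now 3. Cache: [jay(c=1) kiwi(c=2) hen(c=2) plum(c=2) owl(c=3) pear(c=4) eel(c=5) mango(c=7)]
  27. access mango: HIT, count now 8. Cache: [jay(c=1) kiwi(c=2) hen(c=2) plum(c=2) owl(c=3) pear(c=4) eel(c=5) mango(c=8)]
  28. access hen: HIT, count now 3. Cache: [jay(c=1) kiwi(c=2) plum(c=2) owl(c=3) hen(c=3) pear(c=4) eel(c=5) mango(c=8)]
  29. access kiwi: HIT, count now 3. Cache: [jay(c=1) plum(c=2) owl(c=3) hen(c=3) kiwi(c=3) pear(c=4) eel(c=5) mango(c=8)]
  30. access jay: HIT, count now 2. Cache: [plum(c=2) jay(c=2) owl(c=3) hen(c=3) kiwi(c=3) pear(c=4) eel(c=5) mango(c=8)]
  31. access mango: HIT, count now 9. Cache: [plum(c=2) jay(c=2) owl(c=3) hen(c=3) kiwi(c=3) pear(c=4) eel(c=5) mango(c=9)]
  32. access mango: HIT, count now 10. Cache: [plum(c=2) jay(c=2) owl(c=3) hen(c=3) kiwi(c=3) pear(c=4) eel(c=5) mango(c=10)]
  33. access kiwi: HIT, count now 4. Cache: [plum(c=2) jay(c=2) owl(c=3) hen(c=3) pear(c=4) kiwi(c=4) eel(c=5) mango(c=10)]
  34. access kiwi: HIT, count now 5. Cache: [plum(c=2) jay(c=2) owl(c=3) hen(c=3) pear(c=4) eel(c=5) kiwi(c=5) mango(c=10)]
  35. access mango: HIT, count now 11. Cache: [plum(c=2) jay(c=2) owl(c=3) hen(c=3) pear(c=4) eel(c=5) kiwi(c=5) mango(c=11)]
  36. access pear: HIT, count now 5. Cache: [plum(c=2) jay(c=2) owl(c=3) hen(c=3) eel(c=5) kiwi(c=5) pear(c=5) mango(c=11)]
  37. access kiwi: HIT, count now 6. Cache: [plum(c=2) jay(c=2) owl(c=3) hen(c=3) eel(c=5) pear(c=5) kiwi(c=6) mango(c=11)]
  38. access mango: HIT, count now 12. Cache: [plum(c=2) jay(c=2) owl(c=3) hen(c=3) eel(c=5) pear(c=5) kiwi(c=6) mango(c=12)]
  39. access pear: HIT, count now 6. Cache: [plum(c=2) jay(c=2) owl(c=3) hen(c=3) eel(c=5) kiwi(c=6) pear(c=6) mango(c=12)]
  40. access peach: MISS, evict plum(c=2). Cache: [peach(c=1) jay(c=2) owl(c=3) hen(c=3) eel(c=5) kiwi(c=6) pear(c=6) mango(c=12)]
Total: 31 hits, 9 misses, 1 evictions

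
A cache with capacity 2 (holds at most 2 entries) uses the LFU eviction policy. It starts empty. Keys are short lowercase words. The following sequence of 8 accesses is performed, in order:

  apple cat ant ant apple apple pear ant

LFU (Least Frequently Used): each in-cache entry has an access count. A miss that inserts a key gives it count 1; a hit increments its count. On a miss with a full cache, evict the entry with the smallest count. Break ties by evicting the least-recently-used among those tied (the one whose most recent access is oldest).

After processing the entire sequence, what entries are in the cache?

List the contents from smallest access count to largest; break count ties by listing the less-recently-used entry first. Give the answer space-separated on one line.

Answer: ant apple

Derivation:
LFU simulation (capacity=2):
  1. access apple: MISS. Cache: [apple(c=1)]
  2. access cat: MISS. Cache: [apple(c=1) cat(c=1)]
  3. access ant: MISS, evict apple(c=1). Cache: [cat(c=1) ant(c=1)]
  4. access ant: HIT, count now 2. Cache: [cat(c=1) ant(c=2)]
  5. access apple: MISS, evict cat(c=1). Cache: [apple(c=1) ant(c=2)]
  6. access apple: HIT, count now 2. Cache: [ant(c=2) apple(c=2)]
  7. access pear: MISS, evict ant(c=2). Cache: [pear(c=1) apple(c=2)]
  8. access ant: MISS, evict pear(c=1). Cache: [ant(c=1) apple(c=2)]
Total: 2 hits, 6 misses, 4 evictions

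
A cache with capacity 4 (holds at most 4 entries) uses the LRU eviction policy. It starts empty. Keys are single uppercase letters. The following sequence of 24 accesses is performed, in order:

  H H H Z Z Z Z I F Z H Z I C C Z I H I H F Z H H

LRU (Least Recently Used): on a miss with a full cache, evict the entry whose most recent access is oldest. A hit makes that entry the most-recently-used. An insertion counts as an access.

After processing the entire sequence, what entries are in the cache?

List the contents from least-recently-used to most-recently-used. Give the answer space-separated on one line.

Answer: I F Z H

Derivation:
LRU simulation (capacity=4):
  1. access H: MISS. Cache (LRU->MRU): [H]
  2. access H: HIT. Cache (LRU->MRU): [H]
  3. access H: HIT. Cache (LRU->MRU): [H]
  4. access Z: MISS. Cache (LRU->MRU): [H Z]
  5. access Z: HIT. Cache (LRU->MRU): [H Z]
  6. access Z: HIT. Cache (LRU->MRU): [H Z]
  7. access Z: HIT. Cache (LRU->MRU): [H Z]
  8. access I: MISS. Cache (LRU->MRU): [H Z I]
  9. access F: MISS. Cache (LRU->MRU): [H Z I F]
  10. access Z: HIT. Cache (LRU->MRU): [H I F Z]
  11. access H: HIT. Cache (LRU->MRU): [I F Z H]
  12. access Z: HIT. Cache (LRU->MRU): [I F H Z]
  13. access I: HIT. Cache (LRU->MRU): [F H Z I]
  14. access C: MISS, evict F. Cache (LRU->MRU): [H Z I C]
  15. access C: HIT. Cache (LRU->MRU): [H Z I C]
  16. access Z: HIT. Cache (LRU->MRU): [H I C Z]
  17. access I: HIT. Cache (LRU->MRU): [H C Z I]
  18. access H: HIT. Cache (LRU->MRU): [C Z I H]
  19. access I: HIT. Cache (LRU->MRU): [C Z H I]
  20. access H: HIT. Cache (LRU->MRU): [C Z I H]
  21. access F: MISS, evict C. Cache (LRU->MRU): [Z I H F]
  22. access Z: HIT. Cache (LRU->MRU): [I H F Z]
  23. access H: HIT. Cache (LRU->MRU): [I F Z H]
  24. access H: HIT. Cache (LRU->MRU): [I F Z H]
Total: 18 hits, 6 misses, 2 evictions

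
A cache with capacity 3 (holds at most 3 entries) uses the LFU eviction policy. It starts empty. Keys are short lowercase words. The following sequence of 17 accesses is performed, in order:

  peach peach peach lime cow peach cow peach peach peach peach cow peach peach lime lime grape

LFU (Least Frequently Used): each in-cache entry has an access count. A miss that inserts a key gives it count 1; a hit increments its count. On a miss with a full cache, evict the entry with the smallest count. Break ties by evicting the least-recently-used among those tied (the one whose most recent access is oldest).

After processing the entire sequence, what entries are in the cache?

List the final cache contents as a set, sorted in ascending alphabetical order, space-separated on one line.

Answer: grape lime peach

Derivation:
LFU simulation (capacity=3):
  1. access peach: MISS. Cache: [peach(c=1)]
  2. access peach: HIT, count now 2. Cache: [peach(c=2)]
  3. access peach: HIT, count now 3. Cache: [peach(c=3)]
  4. access lime: MISS. Cache: [lime(c=1) peach(c=3)]
  5. access cow: MISS. Cache: [lime(c=1) cow(c=1) peach(c=3)]
  6. access peach: HIT, count now 4. Cache: [lime(c=1) cow(c=1) peach(c=4)]
  7. access cow: HIT, count now 2. Cache: [lime(c=1) cow(c=2) peach(c=4)]
  8. access peach: HIT, count now 5. Cache: [lime(c=1) cow(c=2) peach(c=5)]
  9. access peach: HIT, count now 6. Cache: [lime(c=1) cow(c=2) peach(c=6)]
  10. access peach: HIT, count now 7. Cache: [lime(c=1) cow(c=2) peach(c=7)]
  11. access peach: HIT, count now 8. Cache: [lime(c=1) cow(c=2) peach(c=8)]
  12. access cow: HIT, count now 3. Cache: [lime(c=1) cow(c=3) peach(c=8)]
  13. access peach: HIT, count now 9. Cache: [lime(c=1) cow(c=3) peach(c=9)]
  14. access peach: HIT, count now 10. Cache: [lime(c=1) cow(c=3) peach(c=10)]
  15. access lime: HIT, count now 2. Cache: [lime(c=2) cow(c=3) peach(c=10)]
  16. access lime: HIT, count now 3. Cache: [cow(c=3) lime(c=3) peach(c=10)]
  17. access grape: MISS, evict cow(c=3). Cache: [grape(c=1) lime(c=3) peach(c=10)]
Total: 13 hits, 4 misses, 1 evictions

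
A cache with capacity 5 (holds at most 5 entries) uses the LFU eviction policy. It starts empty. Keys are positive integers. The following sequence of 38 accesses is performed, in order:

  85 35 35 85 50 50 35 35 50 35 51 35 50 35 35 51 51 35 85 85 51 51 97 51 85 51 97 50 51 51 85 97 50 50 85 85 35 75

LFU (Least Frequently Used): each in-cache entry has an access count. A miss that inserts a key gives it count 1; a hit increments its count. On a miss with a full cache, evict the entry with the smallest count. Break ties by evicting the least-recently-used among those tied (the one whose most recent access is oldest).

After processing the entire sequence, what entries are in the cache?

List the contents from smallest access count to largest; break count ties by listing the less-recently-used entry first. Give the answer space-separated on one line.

LFU simulation (capacity=5):
  1. access 85: MISS. Cache: [85(c=1)]
  2. access 35: MISS. Cache: [85(c=1) 35(c=1)]
  3. access 35: HIT, count now 2. Cache: [85(c=1) 35(c=2)]
  4. access 85: HIT, count now 2. Cache: [35(c=2) 85(c=2)]
  5. access 50: MISS. Cache: [50(c=1) 35(c=2) 85(c=2)]
  6. access 50: HIT, count now 2. Cache: [35(c=2) 85(c=2) 50(c=2)]
  7. access 35: HIT, count now 3. Cache: [85(c=2) 50(c=2) 35(c=3)]
  8. access 35: HIT, count now 4. Cache: [85(c=2) 50(c=2) 35(c=4)]
  9. access 50: HIT, count now 3. Cache: [85(c=2) 50(c=3) 35(c=4)]
  10. access 35: HIT, count now 5. Cache: [85(c=2) 50(c=3) 35(c=5)]
  11. access 51: MISS. Cache: [51(c=1) 85(c=2) 50(c=3) 35(c=5)]
  12. access 35: HIT, count now 6. Cache: [51(c=1) 85(c=2) 50(c=3) 35(c=6)]
  13. access 50: HIT, count now 4. Cache: [51(c=1) 85(c=2) 50(c=4) 35(c=6)]
  14. access 35: HIT, count now 7. Cache: [51(c=1) 85(c=2) 50(c=4) 35(c=7)]
  15. access 35: HIT, count now 8. Cache: [51(c=1) 85(c=2) 50(c=4) 35(c=8)]
  16. access 51: HIT, count now 2. Cache: [85(c=2) 51(c=2) 50(c=4) 35(c=8)]
  17. access 51: HIT, count now 3. Cache: [85(c=2) 51(c=3) 50(c=4) 35(c=8)]
  18. access 35: HIT, count now 9. Cache: [85(c=2) 51(c=3) 50(c=4) 35(c=9)]
  19. access 85: HIT, count now 3. Cache: [51(c=3) 85(c=3) 50(c=4) 35(c=9)]
  20. access 85: HIT, count now 4. Cache: [51(c=3) 50(c=4) 85(c=4) 35(c=9)]
  21. access 51: HIT, count now 4. Cache: [50(c=4) 85(c=4) 51(c=4) 35(c=9)]
  22. access 51: HIT, count now 5. Cache: [50(c=4) 85(c=4) 51(c=5) 35(c=9)]
  23. access 97: MISS. Cache: [97(c=1) 50(c=4) 85(c=4) 51(c=5) 35(c=9)]
  24. access 51: HIT, count now 6. Cache: [97(c=1) 50(c=4) 85(c=4) 51(c=6) 35(c=9)]
  25. access 85: HIT, count now 5. Cache: [97(c=1) 50(c=4) 85(c=5) 51(c=6) 35(c=9)]
  26. access 51: HIT, count now 7. Cache: [97(c=1) 50(c=4) 85(c=5) 51(c=7) 35(c=9)]
  27. access 97: HIT, count now 2. Cache: [97(c=2) 50(c=4) 85(c=5) 51(c=7) 35(c=9)]
  28. access 50: HIT, count now 5. Cache: [97(c=2) 85(c=5) 50(c=5) 51(c=7) 35(c=9)]
  29. access 51: HIT, count now 8. Cache: [97(c=2) 85(c=5) 50(c=5) 51(c=8) 35(c=9)]
  30. access 51: HIT, count now 9. Cache: [97(c=2) 85(c=5) 50(c=5) 35(c=9) 51(c=9)]
  31. access 85: HIT, count now 6. Cache: [97(c=2) 50(c=5) 85(c=6) 35(c=9) 51(c=9)]
  32. access 97: HIT, count now 3. Cache: [97(c=3) 50(c=5) 85(c=6) 35(c=9) 51(c=9)]
  33. access 50: HIT, count now 6. Cache: [97(c=3) 85(c=6) 50(c=6) 35(c=9) 51(c=9)]
  34. access 50: HIT, count now 7. Cache: [97(c=3) 85(c=6) 50(c=7) 35(c=9) 51(c=9)]
  35. access 85: HIT, count now 7. Cache: [97(c=3) 50(c=7) 85(c=7) 35(c=9) 51(c=9)]
  36. access 85: HIT, count now 8. Cache: [97(c=3) 50(c=7) 85(c=8) 35(c=9) 51(c=9)]
  37. access 35: HIT, count now 10. Cache: [97(c=3) 50(c=7) 85(c=8) 51(c=9) 35(c=10)]
  38. access 75: MISS, evict 97(c=3). Cache: [75(c=1) 50(c=7) 85(c=8) 51(c=9) 35(c=10)]
Total: 32 hits, 6 misses, 1 evictions

Answer: 75 50 85 51 35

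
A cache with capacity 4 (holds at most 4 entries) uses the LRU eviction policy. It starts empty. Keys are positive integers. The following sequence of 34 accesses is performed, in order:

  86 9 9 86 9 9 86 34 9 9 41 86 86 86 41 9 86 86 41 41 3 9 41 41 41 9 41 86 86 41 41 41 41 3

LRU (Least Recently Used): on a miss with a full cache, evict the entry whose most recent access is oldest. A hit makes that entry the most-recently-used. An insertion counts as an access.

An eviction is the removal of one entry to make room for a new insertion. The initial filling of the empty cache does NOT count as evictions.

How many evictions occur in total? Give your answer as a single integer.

Answer: 1

Derivation:
LRU simulation (capacity=4):
  1. access 86: MISS. Cache (LRU->MRU): [86]
  2. access 9: MISS. Cache (LRU->MRU): [86 9]
  3. access 9: HIT. Cache (LRU->MRU): [86 9]
  4. access 86: HIT. Cache (LRU->MRU): [9 86]
  5. access 9: HIT. Cache (LRU->MRU): [86 9]
  6. access 9: HIT. Cache (LRU->MRU): [86 9]
  7. access 86: HIT. Cache (LRU->MRU): [9 86]
  8. access 34: MISS. Cache (LRU->MRU): [9 86 34]
  9. access 9: HIT. Cache (LRU->MRU): [86 34 9]
  10. access 9: HIT. Cache (LRU->MRU): [86 34 9]
  11. access 41: MISS. Cache (LRU->MRU): [86 34 9 41]
  12. access 86: HIT. Cache (LRU->MRU): [34 9 41 86]
  13. access 86: HIT. Cache (LRU->MRU): [34 9 41 86]
  14. access 86: HIT. Cache (LRU->MRU): [34 9 41 86]
  15. access 41: HIT. Cache (LRU->MRU): [34 9 86 41]
  16. access 9: HIT. Cache (LRU->MRU): [34 86 41 9]
  17. access 86: HIT. Cache (LRU->MRU): [34 41 9 86]
  18. access 86: HIT. Cache (LRU->MRU): [34 41 9 86]
  19. access 41: HIT. Cache (LRU->MRU): [34 9 86 41]
  20. access 41: HIT. Cache (LRU->MRU): [34 9 86 41]
  21. access 3: MISS, evict 34. Cache (LRU->MRU): [9 86 41 3]
  22. access 9: HIT. Cache (LRU->MRU): [86 41 3 9]
  23. access 41: HIT. Cache (LRU->MRU): [86 3 9 41]
  24. access 41: HIT. Cache (LRU->MRU): [86 3 9 41]
  25. access 41: HIT. Cache (LRU->MRU): [86 3 9 41]
  26. access 9: HIT. Cache (LRU->MRU): [86 3 41 9]
  27. access 41: HIT. Cache (LRU->MRU): [86 3 9 41]
  28. access 86: HIT. Cache (LRU->MRU): [3 9 41 86]
  29. access 86: HIT. Cache (LRU->MRU): [3 9 41 86]
  30. access 41: HIT. Cache (LRU->MRU): [3 9 86 41]
  31. access 41: HIT. Cache (LRU->MRU): [3 9 86 41]
  32. access 41: HIT. Cache (LRU->MRU): [3 9 86 41]
  33. access 41: HIT. Cache (LRU->MRU): [3 9 86 41]
  34. access 3: HIT. Cache (LRU->MRU): [9 86 41 3]
Total: 29 hits, 5 misses, 1 evictions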